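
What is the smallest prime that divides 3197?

3197 is odd.
Digit sum 20, not divisible by 3.
Ends in 7: not divisible by 5.
7: 3197 = 7·456 + 5
11: 3197 = 11·290 + 7
13: 3197 = 13·245 + 12
17: 3197 = 17·188 + 1
19: 3197 = 19·168 + 5
23: 3197 = 23·139

23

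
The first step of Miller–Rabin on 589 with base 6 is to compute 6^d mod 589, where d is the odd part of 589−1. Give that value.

589 − 1 = 588 = 2^2 · 147, so d = 147.
6^1 ≡ 6 (mod 589)
6^2 ≡ 6^2 = 36 ≡ 36 (mod 589)
6^4 ≡ 36^2 = 1296 ≡ 118 (mod 589)
6^8 ≡ 118^2 = 13924 ≡ 377 (mod 589)
6^16 ≡ 377^2 = 142129 ≡ 180 (mod 589)
6^32 ≡ 180^2 = 32400 ≡ 5 (mod 589)
6^64 ≡ 5^2 = 25 ≡ 25 (mod 589)
6^128 ≡ 25^2 = 625 ≡ 36 (mod 589)
147 = 128 + 16 + 2 + 1 in binary powers of 2.
So 6^147 ≡ 36 · 180 · 36 · 6 ≡ 216 (mod 589).
Squaring chain: 216 → 125; never reaches −1, so base 6 is a Miller–Rabin witness that 589 is composite.

216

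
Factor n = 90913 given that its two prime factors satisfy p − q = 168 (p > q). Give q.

229

Since p = q + 168, we have 90913 = q(q + 168), so q² + 168q − 90913 = 0.
Discriminant: 168² + 4·90913 = 28224 + 363652 = 391876; √391876 = 626.
q = (−168 + 626)/2 = 229, and p = q + 168 = 397.
Check: 229 · 397 = 90913.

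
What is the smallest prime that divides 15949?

41

15949 is odd.
Digit sum 28, not divisible by 3.
Ends in 9: not divisible by 5.
7: 15949 = 7·2278 + 3
11: 15949 = 11·1449 + 10
13: 15949 = 13·1226 + 11
17: 15949 = 17·938 + 3
19: 15949 = 19·839 + 8
23: 15949 = 23·693 + 10
29: 15949 = 29·549 + 28
31: 15949 = 31·514 + 15
37: 15949 = 37·431 + 2
41: 15949 = 41·389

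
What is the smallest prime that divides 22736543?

71

22736543 is odd.
Digit sum 32, not divisible by 3.
Ends in 3: not divisible by 5.
7: 22736543 = 7·3248077 + 4
11: 22736543 = 11·2066958 + 5
13: 22736543 = 13·1748964 + 11
17: 22736543 = 17·1337443 + 12
19: 22736543 = 19·1196660 + 3
23: 22736543 = 23·988545 + 8
29: 22736543 = 29·784018 + 21
31: 22736543 = 31·733436 + 27
37: 22736543 = 37·614501 + 6
41: 22736543 = 41·554549 + 34
43: 22736543 = 43·528756 + 35
47: 22736543 = 47·483756 + 11
53: 22736543 = 53·428991 + 20
59: 22736543 = 59·385365 + 8
61: 22736543 = 61·372730 + 13
67: 22736543 = 67·339351 + 26
71: 22736543 = 71·320233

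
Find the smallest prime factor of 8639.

8639 is odd.
Digit sum 26, not divisible by 3.
Ends in 9: not divisible by 5.
7: 8639 = 7·1234 + 1
11: 8639 = 11·785 + 4
13: 8639 = 13·664 + 7
17: 8639 = 17·508 + 3
19: 8639 = 19·454 + 13
23: 8639 = 23·375 + 14
29: 8639 = 29·297 + 26
31: 8639 = 31·278 + 21
37: 8639 = 37·233 + 18
41: 8639 = 41·210 + 29
43: 8639 = 43·200 + 39
47: 8639 = 47·183 + 38
53: 8639 = 53·163

53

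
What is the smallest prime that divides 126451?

13

126451 is odd.
Digit sum 19, not divisible by 3.
Ends in 1: not divisible by 5.
7: 126451 = 7·18064 + 3
11: 126451 = 11·11495 + 6
13: 126451 = 13·9727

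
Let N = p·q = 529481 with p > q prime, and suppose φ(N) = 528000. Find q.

φ(n) = (p−1)(q−1) = n − (p+q) + 1, so p + q = 529481 − 528000 + 1 = 1482.
p and q are the roots of t² − 1482t + 529481 = 0.
Discriminant: 1482² − 4·529481 = 2196324 − 2117924 = 78400; √78400 = 280.
q = (1482 − 280)/2 = 601, p = (1482 + 280)/2 = 881.
Check: 601 · 881 = 529481.

601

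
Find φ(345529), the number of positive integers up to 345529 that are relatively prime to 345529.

324720

Factor: 345529 = 23 · 83 · 181.
φ(345529) = (23−1) · (83−1) · (181−1) = 22 · 82 · 180 = 324720.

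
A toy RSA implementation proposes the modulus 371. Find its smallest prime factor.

371 is odd.
Digit sum 11, not divisible by 3.
Ends in 1: not divisible by 5.
7: 371 = 7·53

7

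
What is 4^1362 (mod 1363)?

4^1 ≡ 4 (mod 1363)
4^2 ≡ 4^2 = 16 ≡ 16 (mod 1363)
4^4 ≡ 16^2 = 256 ≡ 256 (mod 1363)
4^8 ≡ 256^2 = 65536 ≡ 112 (mod 1363)
4^16 ≡ 112^2 = 12544 ≡ 277 (mod 1363)
4^32 ≡ 277^2 = 76729 ≡ 401 (mod 1363)
4^64 ≡ 401^2 = 160801 ≡ 1330 (mod 1363)
4^128 ≡ 1330^2 = 1768900 ≡ 1089 (mod 1363)
4^256 ≡ 1089^2 = 1185921 ≡ 111 (mod 1363)
4^512 ≡ 111^2 = 12321 ≡ 54 (mod 1363)
4^1024 ≡ 54^2 = 2916 ≡ 190 (mod 1363)
1362 = 1024 + 256 + 64 + 16 + 2 in binary powers of 2.
So 4^1362 ≡ 190 · 111 · 1330 · 277 · 16 ≡ 836 (mod 1363).
Since 836 ≠ 1, base 4 is a Fermat witness: 1363 is composite.

836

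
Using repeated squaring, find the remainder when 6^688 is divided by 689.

6^1 ≡ 6 (mod 689)
6^2 ≡ 6^2 = 36 ≡ 36 (mod 689)
6^4 ≡ 36^2 = 1296 ≡ 607 (mod 689)
6^8 ≡ 607^2 = 368449 ≡ 523 (mod 689)
6^16 ≡ 523^2 = 273529 ≡ 685 (mod 689)
6^32 ≡ 685^2 = 469225 ≡ 16 (mod 689)
6^64 ≡ 16^2 = 256 ≡ 256 (mod 689)
6^128 ≡ 256^2 = 65536 ≡ 81 (mod 689)
6^256 ≡ 81^2 = 6561 ≡ 360 (mod 689)
6^512 ≡ 360^2 = 129600 ≡ 68 (mod 689)
688 = 512 + 128 + 32 + 16 in binary powers of 2.
So 6^688 ≡ 68 · 81 · 16 · 685 ≡ 256 (mod 689).
Since 256 ≠ 1, base 6 is a Fermat witness: 689 is composite.

256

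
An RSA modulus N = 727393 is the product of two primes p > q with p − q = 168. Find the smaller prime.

Since p = q + 168, we have 727393 = q(q + 168), so q² + 168q − 727393 = 0.
Discriminant: 168² + 4·727393 = 28224 + 2909572 = 2937796; √2937796 = 1714.
q = (−168 + 1714)/2 = 773, and p = q + 168 = 941.
Check: 773 · 941 = 727393.

773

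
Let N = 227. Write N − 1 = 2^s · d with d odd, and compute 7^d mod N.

1

227 − 1 = 226 = 2^1 · 113, so d = 113.
7^1 ≡ 7 (mod 227)
7^2 ≡ 7^2 = 49 ≡ 49 (mod 227)
7^4 ≡ 49^2 = 2401 ≡ 131 (mod 227)
7^8 ≡ 131^2 = 17161 ≡ 136 (mod 227)
7^16 ≡ 136^2 = 18496 ≡ 109 (mod 227)
7^32 ≡ 109^2 = 11881 ≡ 77 (mod 227)
7^64 ≡ 77^2 = 5929 ≡ 27 (mod 227)
113 = 64 + 32 + 16 + 1 in binary powers of 2.
So 7^113 ≡ 27 · 77 · 109 · 7 ≡ 1 (mod 227).
Since 7^d ≡ 1 (mod 227), base 7 does not prove 227 composite.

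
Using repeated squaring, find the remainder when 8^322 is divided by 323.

30

8^1 ≡ 8 (mod 323)
8^2 ≡ 8^2 = 64 ≡ 64 (mod 323)
8^4 ≡ 64^2 = 4096 ≡ 220 (mod 323)
8^8 ≡ 220^2 = 48400 ≡ 273 (mod 323)
8^16 ≡ 273^2 = 74529 ≡ 239 (mod 323)
8^32 ≡ 239^2 = 57121 ≡ 273 (mod 323)
8^64 ≡ 273^2 = 74529 ≡ 239 (mod 323)
8^128 ≡ 239^2 = 57121 ≡ 273 (mod 323)
8^256 ≡ 273^2 = 74529 ≡ 239 (mod 323)
322 = 256 + 64 + 2 in binary powers of 2.
So 8^322 ≡ 239 · 239 · 64 ≡ 30 (mod 323).
Since 30 ≠ 1, base 8 is a Fermat witness: 323 is composite.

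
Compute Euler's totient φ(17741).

17472

Factor: 17741 = 113 · 157.
φ(17741) = (113−1) · (157−1) = 112 · 156 = 17472.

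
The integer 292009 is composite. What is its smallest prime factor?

292009 is odd.
Digit sum 22, not divisible by 3.
Ends in 9: not divisible by 5.
7: 292009 = 7·41715 + 4
11: 292009 = 11·26546 + 3
13: 292009 = 13·22462 + 3
17: 292009 = 17·17177

17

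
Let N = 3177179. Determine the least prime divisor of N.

71

3177179 is odd.
Digit sum 35, not divisible by 3.
Ends in 9: not divisible by 5.
7: 3177179 = 7·453882 + 5
11: 3177179 = 11·288834 + 5
13: 3177179 = 13·244398 + 5
17: 3177179 = 17·186892 + 15
19: 3177179 = 19·167219 + 18
23: 3177179 = 23·138138 + 5
29: 3177179 = 29·109557 + 26
31: 3177179 = 31·102489 + 20
37: 3177179 = 37·85869 + 26
41: 3177179 = 41·77492 + 7
43: 3177179 = 43·73887 + 38
47: 3177179 = 47·67599 + 26
53: 3177179 = 53·59946 + 41
59: 3177179 = 59·53850 + 29
61: 3177179 = 61·52084 + 55
67: 3177179 = 67·47420 + 39
71: 3177179 = 71·44749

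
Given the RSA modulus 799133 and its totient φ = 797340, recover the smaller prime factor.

823

φ(n) = (p−1)(q−1) = n − (p+q) + 1, so p + q = 799133 − 797340 + 1 = 1794.
p and q are the roots of t² − 1794t + 799133 = 0.
Discriminant: 1794² − 4·799133 = 3218436 − 3196532 = 21904; √21904 = 148.
q = (1794 − 148)/2 = 823, p = (1794 + 148)/2 = 971.
Check: 823 · 971 = 799133.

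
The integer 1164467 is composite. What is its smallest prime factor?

1164467 is odd.
Digit sum 29, not divisible by 3.
Ends in 7: not divisible by 5.
7: 1164467 = 7·166352 + 3
11: 1164467 = 11·105860 + 7
13: 1164467 = 13·89574 + 5
17: 1164467 = 17·68498 + 1
19: 1164467 = 19·61287 + 14
23: 1164467 = 23·50629

23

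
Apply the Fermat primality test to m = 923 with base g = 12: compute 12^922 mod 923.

12^1 ≡ 12 (mod 923)
12^2 ≡ 12^2 = 144 ≡ 144 (mod 923)
12^4 ≡ 144^2 = 20736 ≡ 430 (mod 923)
12^8 ≡ 430^2 = 184900 ≡ 300 (mod 923)
12^16 ≡ 300^2 = 90000 ≡ 469 (mod 923)
12^32 ≡ 469^2 = 219961 ≡ 287 (mod 923)
12^64 ≡ 287^2 = 82369 ≡ 222 (mod 923)
12^128 ≡ 222^2 = 49284 ≡ 365 (mod 923)
12^256 ≡ 365^2 = 133225 ≡ 313 (mod 923)
12^512 ≡ 313^2 = 97969 ≡ 131 (mod 923)
922 = 512 + 256 + 128 + 16 + 8 + 2 in binary powers of 2.
So 12^922 ≡ 131 · 313 · 365 · 469 · 300 · 144 ≡ 703 (mod 923).
Since 703 ≠ 1, base 12 is a Fermat witness: 923 is composite.

703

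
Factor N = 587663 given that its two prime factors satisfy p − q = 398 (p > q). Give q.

Since p = q + 398, we have 587663 = q(q + 398), so q² + 398q − 587663 = 0.
Discriminant: 398² + 4·587663 = 158404 + 2350652 = 2509056; √2509056 = 1584.
q = (−398 + 1584)/2 = 593, and p = q + 398 = 991.
Check: 593 · 991 = 587663.

593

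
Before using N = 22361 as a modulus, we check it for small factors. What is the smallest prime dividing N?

59

22361 is odd.
Digit sum 14, not divisible by 3.
Ends in 1: not divisible by 5.
7: 22361 = 7·3194 + 3
11: 22361 = 11·2032 + 9
13: 22361 = 13·1720 + 1
17: 22361 = 17·1315 + 6
19: 22361 = 19·1176 + 17
23: 22361 = 23·972 + 5
29: 22361 = 29·771 + 2
31: 22361 = 31·721 + 10
37: 22361 = 37·604 + 13
41: 22361 = 41·545 + 16
43: 22361 = 43·520 + 1
47: 22361 = 47·475 + 36
53: 22361 = 53·421 + 48
59: 22361 = 59·379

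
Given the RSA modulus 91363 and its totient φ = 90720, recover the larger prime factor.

433

φ(n) = (p−1)(q−1) = n − (p+q) + 1, so p + q = 91363 − 90720 + 1 = 644.
p and q are the roots of t² − 644t + 91363 = 0.
Discriminant: 644² − 4·91363 = 414736 − 365452 = 49284; √49284 = 222.
q = (644 − 222)/2 = 211, p = (644 + 222)/2 = 433.
Check: 211 · 433 = 91363.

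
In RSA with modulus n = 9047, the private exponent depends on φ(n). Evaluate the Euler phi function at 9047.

Factor: 9047 = 83 · 109.
φ(9047) = (83−1) · (109−1) = 82 · 108 = 8856.

8856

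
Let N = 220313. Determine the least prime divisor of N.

220313 is odd.
Digit sum 11, not divisible by 3.
Ends in 3: not divisible by 5.
7: 220313 = 7·31473 + 2
11: 220313 = 11·20028 + 5
13: 220313 = 13·16947 + 2
17: 220313 = 17·12959 + 10
19: 220313 = 19·11595 + 8
23: 220313 = 23·9578 + 19
29: 220313 = 29·7597

29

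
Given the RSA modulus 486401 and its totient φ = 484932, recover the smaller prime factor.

503

φ(n) = (p−1)(q−1) = n − (p+q) + 1, so p + q = 486401 − 484932 + 1 = 1470.
p and q are the roots of t² − 1470t + 486401 = 0.
Discriminant: 1470² − 4·486401 = 2160900 − 1945604 = 215296; √215296 = 464.
q = (1470 − 464)/2 = 503, p = (1470 + 464)/2 = 967.
Check: 503 · 967 = 486401.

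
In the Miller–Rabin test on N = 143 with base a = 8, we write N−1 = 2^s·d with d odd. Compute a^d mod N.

143 − 1 = 142 = 2^1 · 71, so d = 71.
8^1 ≡ 8 (mod 143)
8^2 ≡ 8^2 = 64 ≡ 64 (mod 143)
8^4 ≡ 64^2 = 4096 ≡ 92 (mod 143)
8^8 ≡ 92^2 = 8464 ≡ 27 (mod 143)
8^16 ≡ 27^2 = 729 ≡ 14 (mod 143)
8^32 ≡ 14^2 = 196 ≡ 53 (mod 143)
8^64 ≡ 53^2 = 2809 ≡ 92 (mod 143)
71 = 64 + 4 + 2 + 1 in binary powers of 2.
So 8^71 ≡ 92 · 92 · 64 · 8 ≡ 96 (mod 143).
Squaring chain: 96; never reaches −1, so base 8 is a Miller–Rabin witness that 143 is composite.

96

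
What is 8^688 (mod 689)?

8^1 ≡ 8 (mod 689)
8^2 ≡ 8^2 = 64 ≡ 64 (mod 689)
8^4 ≡ 64^2 = 4096 ≡ 651 (mod 689)
8^8 ≡ 651^2 = 423801 ≡ 66 (mod 689)
8^16 ≡ 66^2 = 4356 ≡ 222 (mod 689)
8^32 ≡ 222^2 = 49284 ≡ 365 (mod 689)
8^64 ≡ 365^2 = 133225 ≡ 248 (mod 689)
8^128 ≡ 248^2 = 61504 ≡ 183 (mod 689)
8^256 ≡ 183^2 = 33489 ≡ 417 (mod 689)
8^512 ≡ 417^2 = 173889 ≡ 261 (mod 689)
688 = 512 + 128 + 32 + 16 in binary powers of 2.
So 8^688 ≡ 261 · 183 · 365 · 222 ≡ 248 (mod 689).
Since 248 ≠ 1, base 8 is a Fermat witness: 689 is composite.

248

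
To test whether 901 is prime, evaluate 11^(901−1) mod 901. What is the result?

11^1 ≡ 11 (mod 901)
11^2 ≡ 11^2 = 121 ≡ 121 (mod 901)
11^4 ≡ 121^2 = 14641 ≡ 225 (mod 901)
11^8 ≡ 225^2 = 50625 ≡ 169 (mod 901)
11^16 ≡ 169^2 = 28561 ≡ 630 (mod 901)
11^32 ≡ 630^2 = 396900 ≡ 460 (mod 901)
11^64 ≡ 460^2 = 211600 ≡ 766 (mod 901)
11^128 ≡ 766^2 = 586756 ≡ 205 (mod 901)
11^256 ≡ 205^2 = 42025 ≡ 579 (mod 901)
11^512 ≡ 579^2 = 335241 ≡ 69 (mod 901)
900 = 512 + 256 + 128 + 4 in binary powers of 2.
So 11^900 ≡ 69 · 579 · 205 · 225 ≡ 259 (mod 901).
Since 259 ≠ 1, base 11 is a Fermat witness: 901 is composite.

259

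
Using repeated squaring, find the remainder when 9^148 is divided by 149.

1

9^1 ≡ 9 (mod 149)
9^2 ≡ 9^2 = 81 ≡ 81 (mod 149)
9^4 ≡ 81^2 = 6561 ≡ 5 (mod 149)
9^8 ≡ 5^2 = 25 ≡ 25 (mod 149)
9^16 ≡ 25^2 = 625 ≡ 29 (mod 149)
9^32 ≡ 29^2 = 841 ≡ 96 (mod 149)
9^64 ≡ 96^2 = 9216 ≡ 127 (mod 149)
9^128 ≡ 127^2 = 16129 ≡ 37 (mod 149)
148 = 128 + 16 + 4 in binary powers of 2.
So 9^148 ≡ 37 · 29 · 5 ≡ 1 (mod 149).
Since the result is 1, base 9 gives no evidence that 149 is composite.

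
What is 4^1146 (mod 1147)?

4^1 ≡ 4 (mod 1147)
4^2 ≡ 4^2 = 16 ≡ 16 (mod 1147)
4^4 ≡ 16^2 = 256 ≡ 256 (mod 1147)
4^8 ≡ 256^2 = 65536 ≡ 157 (mod 1147)
4^16 ≡ 157^2 = 24649 ≡ 562 (mod 1147)
4^32 ≡ 562^2 = 315844 ≡ 419 (mod 1147)
4^64 ≡ 419^2 = 175561 ≡ 70 (mod 1147)
4^128 ≡ 70^2 = 4900 ≡ 312 (mod 1147)
4^256 ≡ 312^2 = 97344 ≡ 996 (mod 1147)
4^512 ≡ 996^2 = 992016 ≡ 1008 (mod 1147)
4^1024 ≡ 1008^2 = 1016064 ≡ 969 (mod 1147)
1146 = 1024 + 64 + 32 + 16 + 8 + 2 in binary powers of 2.
So 4^1146 ≡ 969 · 70 · 419 · 562 · 157 · 16 ≡ 1120 (mod 1147).
Since 1120 ≠ 1, base 4 is a Fermat witness: 1147 is composite.

1120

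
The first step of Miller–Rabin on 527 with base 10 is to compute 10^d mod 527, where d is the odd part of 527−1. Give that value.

107

527 − 1 = 526 = 2^1 · 263, so d = 263.
10^1 ≡ 10 (mod 527)
10^2 ≡ 10^2 = 100 ≡ 100 (mod 527)
10^4 ≡ 100^2 = 10000 ≡ 514 (mod 527)
10^8 ≡ 514^2 = 264196 ≡ 169 (mod 527)
10^16 ≡ 169^2 = 28561 ≡ 103 (mod 527)
10^32 ≡ 103^2 = 10609 ≡ 69 (mod 527)
10^64 ≡ 69^2 = 4761 ≡ 18 (mod 527)
10^128 ≡ 18^2 = 324 ≡ 324 (mod 527)
10^256 ≡ 324^2 = 104976 ≡ 103 (mod 527)
263 = 256 + 4 + 2 + 1 in binary powers of 2.
So 10^263 ≡ 103 · 514 · 100 · 10 ≡ 107 (mod 527).
Squaring chain: 107; never reaches −1, so base 10 is a Miller–Rabin witness that 527 is composite.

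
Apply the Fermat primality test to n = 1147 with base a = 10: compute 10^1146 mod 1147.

963

10^1 ≡ 10 (mod 1147)
10^2 ≡ 10^2 = 100 ≡ 100 (mod 1147)
10^4 ≡ 100^2 = 10000 ≡ 824 (mod 1147)
10^8 ≡ 824^2 = 678976 ≡ 1099 (mod 1147)
10^16 ≡ 1099^2 = 1207801 ≡ 10 (mod 1147)
10^32 ≡ 10^2 = 100 ≡ 100 (mod 1147)
10^64 ≡ 100^2 = 10000 ≡ 824 (mod 1147)
10^128 ≡ 824^2 = 678976 ≡ 1099 (mod 1147)
10^256 ≡ 1099^2 = 1207801 ≡ 10 (mod 1147)
10^512 ≡ 10^2 = 100 ≡ 100 (mod 1147)
10^1024 ≡ 100^2 = 10000 ≡ 824 (mod 1147)
1146 = 1024 + 64 + 32 + 16 + 8 + 2 in binary powers of 2.
So 10^1146 ≡ 824 · 824 · 100 · 10 · 1099 · 100 ≡ 963 (mod 1147).
Since 963 ≠ 1, base 10 is a Fermat witness: 1147 is composite.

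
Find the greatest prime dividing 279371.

279371 = 43 · 6497
6497 = 73 · 89
89 is prime.
So 279371 = 43 · 73 · 89; the largest prime factor is 89.

89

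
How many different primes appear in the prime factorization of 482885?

5

482885 = 5 · 96577
96577 = 13 · 7429
7429 = 17 · 437
437 = 19 · 23
482885 = 5 · 13 · 17 · 19 · 23, which has 5 distinct prime factors.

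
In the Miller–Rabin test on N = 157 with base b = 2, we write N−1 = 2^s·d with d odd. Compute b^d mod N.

157 − 1 = 156 = 2^2 · 39, so d = 39.
2^1 ≡ 2 (mod 157)
2^2 ≡ 2^2 = 4 ≡ 4 (mod 157)
2^4 ≡ 4^2 = 16 ≡ 16 (mod 157)
2^8 ≡ 16^2 = 256 ≡ 99 (mod 157)
2^16 ≡ 99^2 = 9801 ≡ 67 (mod 157)
2^32 ≡ 67^2 = 4489 ≡ 93 (mod 157)
39 = 32 + 4 + 2 + 1 in binary powers of 2.
So 2^39 ≡ 93 · 16 · 4 · 2 ≡ 129 (mod 157).
Squaring chain: 129 → 156; reaches −1, so base 2 does not prove 157 composite.

129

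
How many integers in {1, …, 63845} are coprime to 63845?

50624

Factor: 63845 = 5 · 113^2.
φ(63845) = (5−1) · 113^1·(113−1) = 4 · 12656 = 50624.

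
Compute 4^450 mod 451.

4^1 ≡ 4 (mod 451)
4^2 ≡ 4^2 = 16 ≡ 16 (mod 451)
4^4 ≡ 16^2 = 256 ≡ 256 (mod 451)
4^8 ≡ 256^2 = 65536 ≡ 141 (mod 451)
4^16 ≡ 141^2 = 19881 ≡ 37 (mod 451)
4^32 ≡ 37^2 = 1369 ≡ 16 (mod 451)
4^64 ≡ 16^2 = 256 ≡ 256 (mod 451)
4^128 ≡ 256^2 = 65536 ≡ 141 (mod 451)
4^256 ≡ 141^2 = 19881 ≡ 37 (mod 451)
450 = 256 + 128 + 64 + 2 in binary powers of 2.
So 4^450 ≡ 37 · 141 · 256 · 16 ≡ 1 (mod 451).
Since the result is 1, base 4 gives no evidence that 451 is composite.

1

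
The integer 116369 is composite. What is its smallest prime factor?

11

116369 is odd.
Digit sum 26, not divisible by 3.
Ends in 9: not divisible by 5.
7: 116369 = 7·16624 + 1
11: 116369 = 11·10579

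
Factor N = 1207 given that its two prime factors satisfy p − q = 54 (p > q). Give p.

71

Since p = q + 54, we have 1207 = q(q + 54), so q² + 54q − 1207 = 0.
Discriminant: 54² + 4·1207 = 2916 + 4828 = 7744; √7744 = 88.
q = (−54 + 88)/2 = 17, and p = q + 54 = 71.
Check: 17 · 71 = 1207.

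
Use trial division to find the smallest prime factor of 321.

3

321 is odd.
Digit sum 6, divisible by 3.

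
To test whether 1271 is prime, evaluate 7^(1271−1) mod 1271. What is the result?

7^1 ≡ 7 (mod 1271)
7^2 ≡ 7^2 = 49 ≡ 49 (mod 1271)
7^4 ≡ 49^2 = 2401 ≡ 1130 (mod 1271)
7^8 ≡ 1130^2 = 1276900 ≡ 816 (mod 1271)
7^16 ≡ 816^2 = 665856 ≡ 1123 (mod 1271)
7^32 ≡ 1123^2 = 1261129 ≡ 297 (mod 1271)
7^64 ≡ 297^2 = 88209 ≡ 510 (mod 1271)
7^128 ≡ 510^2 = 260100 ≡ 816 (mod 1271)
7^256 ≡ 816^2 = 665856 ≡ 1123 (mod 1271)
7^512 ≡ 1123^2 = 1261129 ≡ 297 (mod 1271)
7^1024 ≡ 297^2 = 88209 ≡ 510 (mod 1271)
1270 = 1024 + 128 + 64 + 32 + 16 + 4 + 2 in binary powers of 2.
So 7^1270 ≡ 510 · 816 · 510 · 297 · 1123 · 1130 · 49 ≡ 893 (mod 1271).
Since 893 ≠ 1, base 7 is a Fermat witness: 1271 is composite.

893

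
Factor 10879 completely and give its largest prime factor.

10879 = 11 · 989
989 = 23 · 43
43 is prime.
So 10879 = 11 · 23 · 43; the largest prime factor is 43.

43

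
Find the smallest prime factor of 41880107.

41880107 is odd.
Digit sum 29, not divisible by 3.
Ends in 7: not divisible by 5.
7: 41880107 = 7·5982872 + 3
11: 41880107 = 11·3807282 + 5
13: 41880107 = 13·3221546 + 9
17: 41880107 = 17·2463535 + 12
19: 41880107 = 19·2204216 + 3
23: 41880107 = 23·1820874 + 5
29: 41880107 = 29·1444141 + 18
31: 41880107 = 31·1350971 + 6
37: 41880107 = 37·1131894 + 29
41: 41880107 = 41·1021466 + 1
43: 41880107 = 43·973955 + 42
47: 41880107 = 47·891066 + 5
53: 41880107 = 53·790190 + 37
59: 41880107 = 59·709832 + 19
61: 41880107 = 61·686559 + 8
67: 41880107 = 67·625076 + 15
71: 41880107 = 71·589860 + 47
73: 41880107 = 73·573700 + 7
79: 41880107 = 79·530127 + 74
83: 41880107 = 83·504579 + 50
89: 41880107 = 89·470563

89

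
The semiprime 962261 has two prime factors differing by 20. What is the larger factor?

Since p = q + 20, we have 962261 = q(q + 20), so q² + 20q − 962261 = 0.
Discriminant: 20² + 4·962261 = 400 + 3849044 = 3849444; √3849444 = 1962.
q = (−20 + 1962)/2 = 971, and p = q + 20 = 991.
Check: 971 · 991 = 962261.

991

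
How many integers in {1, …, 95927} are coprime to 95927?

Factor: 95927 = 13 · 47 · 157.
φ(95927) = (13−1) · (47−1) · (157−1) = 12 · 46 · 156 = 86112.

86112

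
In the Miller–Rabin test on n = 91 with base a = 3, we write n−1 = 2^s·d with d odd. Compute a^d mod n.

27

91 − 1 = 90 = 2^1 · 45, so d = 45.
3^1 ≡ 3 (mod 91)
3^2 ≡ 3^2 = 9 ≡ 9 (mod 91)
3^4 ≡ 9^2 = 81 ≡ 81 (mod 91)
3^8 ≡ 81^2 = 6561 ≡ 9 (mod 91)
3^16 ≡ 9^2 = 81 ≡ 81 (mod 91)
3^32 ≡ 81^2 = 6561 ≡ 9 (mod 91)
45 = 32 + 8 + 4 + 1 in binary powers of 2.
So 3^45 ≡ 9 · 9 · 81 · 3 ≡ 27 (mod 91).
Squaring chain: 27; never reaches −1, so base 3 is a Miller–Rabin witness that 91 is composite.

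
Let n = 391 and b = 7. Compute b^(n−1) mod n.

7^1 ≡ 7 (mod 391)
7^2 ≡ 7^2 = 49 ≡ 49 (mod 391)
7^4 ≡ 49^2 = 2401 ≡ 55 (mod 391)
7^8 ≡ 55^2 = 3025 ≡ 288 (mod 391)
7^16 ≡ 288^2 = 82944 ≡ 52 (mod 391)
7^32 ≡ 52^2 = 2704 ≡ 358 (mod 391)
7^64 ≡ 358^2 = 128164 ≡ 307 (mod 391)
7^128 ≡ 307^2 = 94249 ≡ 18 (mod 391)
7^256 ≡ 18^2 = 324 ≡ 324 (mod 391)
390 = 256 + 128 + 4 + 2 in binary powers of 2.
So 7^390 ≡ 324 · 18 · 55 · 49 ≡ 213 (mod 391).
Since 213 ≠ 1, base 7 is a Fermat witness: 391 is composite.

213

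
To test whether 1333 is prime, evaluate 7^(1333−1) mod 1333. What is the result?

7^1 ≡ 7 (mod 1333)
7^2 ≡ 7^2 = 49 ≡ 49 (mod 1333)
7^4 ≡ 49^2 = 2401 ≡ 1068 (mod 1333)
7^8 ≡ 1068^2 = 1140624 ≡ 909 (mod 1333)
7^16 ≡ 909^2 = 826281 ≡ 1154 (mod 1333)
7^32 ≡ 1154^2 = 1331716 ≡ 49 (mod 1333)
7^64 ≡ 49^2 = 2401 ≡ 1068 (mod 1333)
7^128 ≡ 1068^2 = 1140624 ≡ 909 (mod 1333)
7^256 ≡ 909^2 = 826281 ≡ 1154 (mod 1333)
7^512 ≡ 1154^2 = 1331716 ≡ 49 (mod 1333)
7^1024 ≡ 49^2 = 2401 ≡ 1068 (mod 1333)
1332 = 1024 + 256 + 32 + 16 + 4 in binary powers of 2.
So 7^1332 ≡ 1068 · 1154 · 49 · 1154 · 1068 ≡ 388 (mod 1333).
Since 388 ≠ 1, base 7 is a Fermat witness: 1333 is composite.

388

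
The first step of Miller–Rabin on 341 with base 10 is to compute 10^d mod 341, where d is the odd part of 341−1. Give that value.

98

341 − 1 = 340 = 2^2 · 85, so d = 85.
10^1 ≡ 10 (mod 341)
10^2 ≡ 10^2 = 100 ≡ 100 (mod 341)
10^4 ≡ 100^2 = 10000 ≡ 111 (mod 341)
10^8 ≡ 111^2 = 12321 ≡ 45 (mod 341)
10^16 ≡ 45^2 = 2025 ≡ 320 (mod 341)
10^32 ≡ 320^2 = 102400 ≡ 100 (mod 341)
10^64 ≡ 100^2 = 10000 ≡ 111 (mod 341)
85 = 64 + 16 + 4 + 1 in binary powers of 2.
So 10^85 ≡ 111 · 320 · 111 · 10 ≡ 98 (mod 341).
Squaring chain: 98 → 56; never reaches −1, so base 10 is a Miller–Rabin witness that 341 is composite.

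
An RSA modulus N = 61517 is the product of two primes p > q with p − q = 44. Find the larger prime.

271

Since p = q + 44, we have 61517 = q(q + 44), so q² + 44q − 61517 = 0.
Discriminant: 44² + 4·61517 = 1936 + 246068 = 248004; √248004 = 498.
q = (−44 + 498)/2 = 227, and p = q + 44 = 271.
Check: 227 · 271 = 61517.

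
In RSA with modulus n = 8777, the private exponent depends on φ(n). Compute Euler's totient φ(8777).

8580

Factor: 8777 = 67 · 131.
φ(8777) = (67−1) · (131−1) = 66 · 130 = 8580.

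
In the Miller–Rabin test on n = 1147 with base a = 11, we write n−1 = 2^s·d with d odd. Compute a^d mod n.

184

1147 − 1 = 1146 = 2^1 · 573, so d = 573.
11^1 ≡ 11 (mod 1147)
11^2 ≡ 11^2 = 121 ≡ 121 (mod 1147)
11^4 ≡ 121^2 = 14641 ≡ 877 (mod 1147)
11^8 ≡ 877^2 = 769129 ≡ 639 (mod 1147)
11^16 ≡ 639^2 = 408321 ≡ 1136 (mod 1147)
11^32 ≡ 1136^2 = 1290496 ≡ 121 (mod 1147)
11^64 ≡ 121^2 = 14641 ≡ 877 (mod 1147)
11^128 ≡ 877^2 = 769129 ≡ 639 (mod 1147)
11^256 ≡ 639^2 = 408321 ≡ 1136 (mod 1147)
11^512 ≡ 1136^2 = 1290496 ≡ 121 (mod 1147)
573 = 512 + 32 + 16 + 8 + 4 + 1 in binary powers of 2.
So 11^573 ≡ 121 · 121 · 1136 · 639 · 877 · 11 ≡ 184 (mod 1147).
Squaring chain: 184; never reaches −1, so base 11 is a Miller–Rabin witness that 1147 is composite.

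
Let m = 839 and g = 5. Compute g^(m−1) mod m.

5^1 ≡ 5 (mod 839)
5^2 ≡ 5^2 = 25 ≡ 25 (mod 839)
5^4 ≡ 25^2 = 625 ≡ 625 (mod 839)
5^8 ≡ 625^2 = 390625 ≡ 490 (mod 839)
5^16 ≡ 490^2 = 240100 ≡ 146 (mod 839)
5^32 ≡ 146^2 = 21316 ≡ 341 (mod 839)
5^64 ≡ 341^2 = 116281 ≡ 499 (mod 839)
5^128 ≡ 499^2 = 249001 ≡ 657 (mod 839)
5^256 ≡ 657^2 = 431649 ≡ 403 (mod 839)
5^512 ≡ 403^2 = 162409 ≡ 482 (mod 839)
838 = 512 + 256 + 64 + 4 + 2 in binary powers of 2.
So 5^838 ≡ 482 · 403 · 499 · 625 · 25 ≡ 1 (mod 839).
Since the result is 1, base 5 gives no evidence that 839 is composite.

1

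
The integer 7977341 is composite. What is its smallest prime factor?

7977341 is odd.
Digit sum 38, not divisible by 3.
Ends in 1: not divisible by 5.
7: 7977341 = 7·1139620 + 1
11: 7977341 = 11·725212 + 9
13: 7977341 = 13·613641 + 8
17: 7977341 = 17·469255 + 6
19: 7977341 = 19·419860 + 1
23: 7977341 = 23·346840 + 21
29: 7977341 = 29·275080 + 21
31: 7977341 = 31·257333 + 18
37: 7977341 = 37·215603 + 30
41: 7977341 = 41·194569 + 12
43: 7977341 = 43·185519 + 24
47: 7977341 = 47·169730 + 31
53: 7977341 = 53·150515 + 46
59: 7977341 = 59·135209 + 10
61: 7977341 = 61·130776 + 5
67: 7977341 = 67·119064 + 53
71: 7977341 = 71·112356 + 65
73: 7977341 = 73·109278 + 47
79: 7977341 = 79·100979

79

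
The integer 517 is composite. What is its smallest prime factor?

517 is odd.
Digit sum 13, not divisible by 3.
Ends in 7: not divisible by 5.
7: 517 = 7·73 + 6
11: 517 = 11·47

11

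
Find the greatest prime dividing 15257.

15257 = 11 · 1387
1387 = 19 · 73
73 is prime.
So 15257 = 11 · 19 · 73; the largest prime factor is 73.

73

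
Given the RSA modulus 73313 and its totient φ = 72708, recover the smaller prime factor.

φ(n) = (p−1)(q−1) = n − (p+q) + 1, so p + q = 73313 − 72708 + 1 = 606.
p and q are the roots of t² − 606t + 73313 = 0.
Discriminant: 606² − 4·73313 = 367236 − 293252 = 73984; √73984 = 272.
q = (606 − 272)/2 = 167, p = (606 + 272)/2 = 439.
Check: 167 · 439 = 73313.

167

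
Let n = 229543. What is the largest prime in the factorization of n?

229543 = 53 · 4331
4331 = 61 · 71
71 is prime.
So 229543 = 53 · 61 · 71; the largest prime factor is 71.

71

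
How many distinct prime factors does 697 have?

697 = 17 · 41
697 = 17 · 41, which has 2 distinct prime factors.

2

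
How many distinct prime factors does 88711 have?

4

88711 = 7 · 12673
12673 = 19 · 667
667 = 23 · 29
88711 = 7 · 19 · 23 · 29, which has 4 distinct prime factors.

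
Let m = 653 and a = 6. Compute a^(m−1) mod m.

1

6^1 ≡ 6 (mod 653)
6^2 ≡ 6^2 = 36 ≡ 36 (mod 653)
6^4 ≡ 36^2 = 1296 ≡ 643 (mod 653)
6^8 ≡ 643^2 = 413449 ≡ 100 (mod 653)
6^16 ≡ 100^2 = 10000 ≡ 205 (mod 653)
6^32 ≡ 205^2 = 42025 ≡ 233 (mod 653)
6^64 ≡ 233^2 = 54289 ≡ 90 (mod 653)
6^128 ≡ 90^2 = 8100 ≡ 264 (mod 653)
6^256 ≡ 264^2 = 69696 ≡ 478 (mod 653)
6^512 ≡ 478^2 = 228484 ≡ 587 (mod 653)
652 = 512 + 128 + 8 + 4 in binary powers of 2.
So 6^652 ≡ 587 · 264 · 100 · 643 ≡ 1 (mod 653).
Since the result is 1, base 6 gives no evidence that 653 is composite.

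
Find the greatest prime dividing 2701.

2701 = 37 · 73
73 is prime.
So 2701 = 37 · 73; the largest prime factor is 73.

73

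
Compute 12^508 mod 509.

12^1 ≡ 12 (mod 509)
12^2 ≡ 12^2 = 144 ≡ 144 (mod 509)
12^4 ≡ 144^2 = 20736 ≡ 376 (mod 509)
12^8 ≡ 376^2 = 141376 ≡ 383 (mod 509)
12^16 ≡ 383^2 = 146689 ≡ 97 (mod 509)
12^32 ≡ 97^2 = 9409 ≡ 247 (mod 509)
12^64 ≡ 247^2 = 61009 ≡ 438 (mod 509)
12^128 ≡ 438^2 = 191844 ≡ 460 (mod 509)
12^256 ≡ 460^2 = 211600 ≡ 365 (mod 509)
508 = 256 + 128 + 64 + 32 + 16 + 8 + 4 in binary powers of 2.
So 12^508 ≡ 365 · 460 · 438 · 247 · 97 · 383 · 376 ≡ 1 (mod 509).
Since the result is 1, base 12 gives no evidence that 509 is composite.

1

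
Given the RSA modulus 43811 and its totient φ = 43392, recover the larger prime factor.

φ(n) = (p−1)(q−1) = n − (p+q) + 1, so p + q = 43811 − 43392 + 1 = 420.
p and q are the roots of t² − 420t + 43811 = 0.
Discriminant: 420² − 4·43811 = 176400 − 175244 = 1156; √1156 = 34.
q = (420 − 34)/2 = 193, p = (420 + 34)/2 = 227.
Check: 193 · 227 = 43811.

227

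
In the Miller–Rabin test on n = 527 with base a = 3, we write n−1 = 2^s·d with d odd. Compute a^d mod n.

11

527 − 1 = 526 = 2^1 · 263, so d = 263.
3^1 ≡ 3 (mod 527)
3^2 ≡ 3^2 = 9 ≡ 9 (mod 527)
3^4 ≡ 9^2 = 81 ≡ 81 (mod 527)
3^8 ≡ 81^2 = 6561 ≡ 237 (mod 527)
3^16 ≡ 237^2 = 56169 ≡ 307 (mod 527)
3^32 ≡ 307^2 = 94249 ≡ 443 (mod 527)
3^64 ≡ 443^2 = 196249 ≡ 205 (mod 527)
3^128 ≡ 205^2 = 42025 ≡ 392 (mod 527)
3^256 ≡ 392^2 = 153664 ≡ 307 (mod 527)
263 = 256 + 4 + 2 + 1 in binary powers of 2.
So 3^263 ≡ 307 · 81 · 9 · 3 ≡ 11 (mod 527).
Squaring chain: 11; never reaches −1, so base 3 is a Miller–Rabin witness that 527 is composite.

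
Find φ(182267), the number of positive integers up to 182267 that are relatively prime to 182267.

Factor: 182267 = 19 · 53 · 181.
φ(182267) = (19−1) · (53−1) · (181−1) = 18 · 52 · 180 = 168480.

168480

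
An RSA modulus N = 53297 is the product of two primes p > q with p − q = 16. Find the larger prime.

239

Since p = q + 16, we have 53297 = q(q + 16), so q² + 16q − 53297 = 0.
Discriminant: 16² + 4·53297 = 256 + 213188 = 213444; √213444 = 462.
q = (−16 + 462)/2 = 223, and p = q + 16 = 239.
Check: 223 · 239 = 53297.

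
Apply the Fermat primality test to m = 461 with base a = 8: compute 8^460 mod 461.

1

8^1 ≡ 8 (mod 461)
8^2 ≡ 8^2 = 64 ≡ 64 (mod 461)
8^4 ≡ 64^2 = 4096 ≡ 408 (mod 461)
8^8 ≡ 408^2 = 166464 ≡ 43 (mod 461)
8^16 ≡ 43^2 = 1849 ≡ 5 (mod 461)
8^32 ≡ 5^2 = 25 ≡ 25 (mod 461)
8^64 ≡ 25^2 = 625 ≡ 164 (mod 461)
8^128 ≡ 164^2 = 26896 ≡ 158 (mod 461)
8^256 ≡ 158^2 = 24964 ≡ 70 (mod 461)
460 = 256 + 128 + 64 + 8 + 4 in binary powers of 2.
So 8^460 ≡ 70 · 158 · 164 · 43 · 408 ≡ 1 (mod 461).
Since the result is 1, base 8 gives no evidence that 461 is composite.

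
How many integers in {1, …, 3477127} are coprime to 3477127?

Factor: 3477127 = 101 · 173 · 199.
φ(3477127) = (101−1) · (173−1) · (199−1) = 100 · 172 · 198 = 3405600.

3405600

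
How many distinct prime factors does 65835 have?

65835 = 3^2 · 7315
7315 = 5 · 1463
1463 = 7 · 209
209 = 11 · 19
65835 = 3^2 · 5 · 7 · 11 · 19, which has 5 distinct prime factors.

5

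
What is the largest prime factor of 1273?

67

1273 = 19 · 67
67 is prime.
So 1273 = 19 · 67; the largest prime factor is 67.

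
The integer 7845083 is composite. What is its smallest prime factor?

7845083 is odd.
Digit sum 35, not divisible by 3.
Ends in 3: not divisible by 5.
7: 7845083 = 7·1120726 + 1
11: 7845083 = 11·713189 + 4
13: 7845083 = 13·603467 + 12
17: 7845083 = 17·461475 + 8
19: 7845083 = 19·412899 + 2
23: 7845083 = 23·341090 + 13
29: 7845083 = 29·270520 + 3
31: 7845083 = 31·253067 + 6
37: 7845083 = 37·212029 + 10
41: 7845083 = 41·191343 + 20
43: 7845083 = 43·182443 + 34
47: 7845083 = 47·166916 + 31
53: 7845083 = 53·148020 + 23
59: 7845083 = 59·132967 + 30
61: 7845083 = 61·128607 + 56
67: 7845083 = 67·117090 + 53
71: 7845083 = 71·110494 + 9
73: 7845083 = 73·107466 + 65
79: 7845083 = 79·99304 + 67
83: 7845083 = 83·94519 + 6
89: 7845083 = 89·88147

89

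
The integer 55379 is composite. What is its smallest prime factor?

55379 is odd.
Digit sum 29, not divisible by 3.
Ends in 9: not divisible by 5.
7: 55379 = 7·7911 + 2
11: 55379 = 11·5034 + 5
13: 55379 = 13·4259 + 12
17: 55379 = 17·3257 + 10
19: 55379 = 19·2914 + 13
23: 55379 = 23·2407 + 18
29: 55379 = 29·1909 + 18
31: 55379 = 31·1786 + 13
37: 55379 = 37·1496 + 27
41: 55379 = 41·1350 + 29
43: 55379 = 43·1287 + 38
47: 55379 = 47·1178 + 13
53: 55379 = 53·1044 + 47
59: 55379 = 59·938 + 37
61: 55379 = 61·907 + 52
67: 55379 = 67·826 + 37
71: 55379 = 71·779 + 70
73: 55379 = 73·758 + 45
79: 55379 = 79·701

79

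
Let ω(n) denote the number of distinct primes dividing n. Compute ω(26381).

3

26381 = 23 · 1147
1147 = 31 · 37
26381 = 23 · 31 · 37, which has 3 distinct prime factors.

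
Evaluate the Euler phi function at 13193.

12948

Factor: 13193 = 79 · 167.
φ(13193) = (79−1) · (167−1) = 78 · 166 = 12948.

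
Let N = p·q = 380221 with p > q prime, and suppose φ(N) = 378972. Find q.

φ(n) = (p−1)(q−1) = n − (p+q) + 1, so p + q = 380221 − 378972 + 1 = 1250.
p and q are the roots of t² − 1250t + 380221 = 0.
Discriminant: 1250² − 4·380221 = 1562500 − 1520884 = 41616; √41616 = 204.
q = (1250 − 204)/2 = 523, p = (1250 + 204)/2 = 727.
Check: 523 · 727 = 380221.

523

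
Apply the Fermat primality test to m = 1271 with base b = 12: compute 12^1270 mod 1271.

12^1 ≡ 12 (mod 1271)
12^2 ≡ 12^2 = 144 ≡ 144 (mod 1271)
12^4 ≡ 144^2 = 20736 ≡ 400 (mod 1271)
12^8 ≡ 400^2 = 160000 ≡ 1125 (mod 1271)
12^16 ≡ 1125^2 = 1265625 ≡ 980 (mod 1271)
12^32 ≡ 980^2 = 960400 ≡ 795 (mod 1271)
12^64 ≡ 795^2 = 632025 ≡ 338 (mod 1271)
12^128 ≡ 338^2 = 114244 ≡ 1125 (mod 1271)
12^256 ≡ 1125^2 = 1265625 ≡ 980 (mod 1271)
12^512 ≡ 980^2 = 960400 ≡ 795 (mod 1271)
12^1024 ≡ 795^2 = 632025 ≡ 338 (mod 1271)
1270 = 1024 + 128 + 64 + 32 + 16 + 4 + 2 in binary powers of 2.
So 12^1270 ≡ 338 · 1125 · 338 · 795 · 980 · 400 · 144 ≡ 893 (mod 1271).
Since 893 ≠ 1, base 12 is a Fermat witness: 1271 is composite.

893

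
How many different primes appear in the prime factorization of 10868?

4

10868 = 2^2 · 2717
2717 = 11 · 247
247 = 13 · 19
10868 = 2^2 · 11 · 13 · 19, which has 4 distinct prime factors.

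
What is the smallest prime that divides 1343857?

1343857 is odd.
Digit sum 31, not divisible by 3.
Ends in 7: not divisible by 5.
7: 1343857 = 7·191979 + 4
11: 1343857 = 11·122168 + 9
13: 1343857 = 13·103373 + 8
17: 1343857 = 17·79050 + 7
19: 1343857 = 19·70729 + 6
23: 1343857 = 23·58428 + 13
29: 1343857 = 29·46339 + 26
31: 1343857 = 31·43350 + 7
37: 1343857 = 37·36320 + 17
41: 1343857 = 41·32777

41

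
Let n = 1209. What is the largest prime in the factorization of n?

1209 = 3 · 403
403 = 13 · 31
31 is prime.
So 1209 = 3 · 13 · 31; the largest prime factor is 31.

31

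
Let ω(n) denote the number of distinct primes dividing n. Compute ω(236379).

236379 = 3 · 78793
78793 = 11 · 7163
7163 = 13 · 551
551 = 19 · 29
236379 = 3 · 11 · 13 · 19 · 29, which has 5 distinct prime factors.

5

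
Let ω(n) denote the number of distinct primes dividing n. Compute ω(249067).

249067 = 7^2 · 5083
5083 = 13 · 391
391 = 17 · 23
249067 = 7^2 · 13 · 17 · 23, which has 4 distinct prime factors.

4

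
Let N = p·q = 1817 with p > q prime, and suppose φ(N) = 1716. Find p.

φ(n) = (p−1)(q−1) = n − (p+q) + 1, so p + q = 1817 − 1716 + 1 = 102.
p and q are the roots of t² − 102t + 1817 = 0.
Discriminant: 102² − 4·1817 = 10404 − 7268 = 3136; √3136 = 56.
q = (102 − 56)/2 = 23, p = (102 + 56)/2 = 79.
Check: 23 · 79 = 1817.

79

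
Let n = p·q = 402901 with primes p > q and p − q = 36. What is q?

Since p = q + 36, we have 402901 = q(q + 36), so q² + 36q − 402901 = 0.
Discriminant: 36² + 4·402901 = 1296 + 1611604 = 1612900; √1612900 = 1270.
q = (−36 + 1270)/2 = 617, and p = q + 36 = 653.
Check: 617 · 653 = 402901.

617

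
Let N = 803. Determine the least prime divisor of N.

11

803 is odd.
Digit sum 11, not divisible by 3.
Ends in 3: not divisible by 5.
7: 803 = 7·114 + 5
11: 803 = 11·73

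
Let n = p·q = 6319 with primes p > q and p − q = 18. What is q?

Since p = q + 18, we have 6319 = q(q + 18), so q² + 18q − 6319 = 0.
Discriminant: 18² + 4·6319 = 324 + 25276 = 25600; √25600 = 160.
q = (−18 + 160)/2 = 71, and p = q + 18 = 89.
Check: 71 · 89 = 6319.

71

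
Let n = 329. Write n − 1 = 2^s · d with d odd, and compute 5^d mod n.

329 − 1 = 328 = 2^3 · 41, so d = 41.
5^1 ≡ 5 (mod 329)
5^2 ≡ 5^2 = 25 ≡ 25 (mod 329)
5^4 ≡ 25^2 = 625 ≡ 296 (mod 329)
5^8 ≡ 296^2 = 87616 ≡ 102 (mod 329)
5^16 ≡ 102^2 = 10404 ≡ 205 (mod 329)
5^32 ≡ 205^2 = 42025 ≡ 242 (mod 329)
41 = 32 + 8 + 1 in binary powers of 2.
So 5^41 ≡ 242 · 102 · 5 ≡ 45 (mod 329).
Squaring chain: 45 → 51 → 298; never reaches −1, so base 5 is a Miller–Rabin witness that 329 is composite.

45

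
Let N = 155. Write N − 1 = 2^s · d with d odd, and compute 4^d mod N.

109

155 − 1 = 154 = 2^1 · 77, so d = 77.
4^1 ≡ 4 (mod 155)
4^2 ≡ 4^2 = 16 ≡ 16 (mod 155)
4^4 ≡ 16^2 = 256 ≡ 101 (mod 155)
4^8 ≡ 101^2 = 10201 ≡ 126 (mod 155)
4^16 ≡ 126^2 = 15876 ≡ 66 (mod 155)
4^32 ≡ 66^2 = 4356 ≡ 16 (mod 155)
4^64 ≡ 16^2 = 256 ≡ 101 (mod 155)
77 = 64 + 8 + 4 + 1 in binary powers of 2.
So 4^77 ≡ 101 · 126 · 101 · 4 ≡ 109 (mod 155).
Squaring chain: 109; never reaches −1, so base 4 is a Miller–Rabin witness that 155 is composite.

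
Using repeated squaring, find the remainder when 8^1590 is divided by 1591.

8^1 ≡ 8 (mod 1591)
8^2 ≡ 8^2 = 64 ≡ 64 (mod 1591)
8^4 ≡ 64^2 = 4096 ≡ 914 (mod 1591)
8^8 ≡ 914^2 = 835396 ≡ 121 (mod 1591)
8^16 ≡ 121^2 = 14641 ≡ 322 (mod 1591)
8^32 ≡ 322^2 = 103684 ≡ 269 (mod 1591)
8^64 ≡ 269^2 = 72361 ≡ 766 (mod 1591)
8^128 ≡ 766^2 = 586756 ≡ 1268 (mod 1591)
8^256 ≡ 1268^2 = 1607824 ≡ 914 (mod 1591)
8^512 ≡ 914^2 = 835396 ≡ 121 (mod 1591)
8^1024 ≡ 121^2 = 14641 ≡ 322 (mod 1591)
1590 = 1024 + 512 + 32 + 16 + 4 + 2 in binary powers of 2.
So 8^1590 ≡ 322 · 121 · 269 · 322 · 914 · 64 ≡ 1368 (mod 1591).
Since 1368 ≠ 1, base 8 is a Fermat witness: 1591 is composite.

1368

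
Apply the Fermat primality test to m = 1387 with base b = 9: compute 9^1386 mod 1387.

9^1 ≡ 9 (mod 1387)
9^2 ≡ 9^2 = 81 ≡ 81 (mod 1387)
9^4 ≡ 81^2 = 6561 ≡ 1013 (mod 1387)
9^8 ≡ 1013^2 = 1026169 ≡ 1176 (mod 1387)
9^16 ≡ 1176^2 = 1382976 ≡ 137 (mod 1387)
9^32 ≡ 137^2 = 18769 ≡ 738 (mod 1387)
9^64 ≡ 738^2 = 544644 ≡ 940 (mod 1387)
9^128 ≡ 940^2 = 883600 ≡ 81 (mod 1387)
9^256 ≡ 81^2 = 6561 ≡ 1013 (mod 1387)
9^512 ≡ 1013^2 = 1026169 ≡ 1176 (mod 1387)
9^1024 ≡ 1176^2 = 1382976 ≡ 137 (mod 1387)
1386 = 1024 + 256 + 64 + 32 + 8 + 2 in binary powers of 2.
So 9^1386 ≡ 137 · 1013 · 940 · 738 · 1176 · 81 ≡ 1 (mod 1387).
Since the result is 1, base 9 gives no evidence that 1387 is composite.

1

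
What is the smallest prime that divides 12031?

12031 is odd.
Digit sum 7, not divisible by 3.
Ends in 1: not divisible by 5.
7: 12031 = 7·1718 + 5
11: 12031 = 11·1093 + 8
13: 12031 = 13·925 + 6
17: 12031 = 17·707 + 12
19: 12031 = 19·633 + 4
23: 12031 = 23·523 + 2
29: 12031 = 29·414 + 25
31: 12031 = 31·388 + 3
37: 12031 = 37·325 + 6
41: 12031 = 41·293 + 18
43: 12031 = 43·279 + 34
47: 12031 = 47·255 + 46
53: 12031 = 53·227

53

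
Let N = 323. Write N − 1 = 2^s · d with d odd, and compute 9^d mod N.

264

323 − 1 = 322 = 2^1 · 161, so d = 161.
9^1 ≡ 9 (mod 323)
9^2 ≡ 9^2 = 81 ≡ 81 (mod 323)
9^4 ≡ 81^2 = 6561 ≡ 101 (mod 323)
9^8 ≡ 101^2 = 10201 ≡ 188 (mod 323)
9^16 ≡ 188^2 = 35344 ≡ 137 (mod 323)
9^32 ≡ 137^2 = 18769 ≡ 35 (mod 323)
9^64 ≡ 35^2 = 1225 ≡ 256 (mod 323)
9^128 ≡ 256^2 = 65536 ≡ 290 (mod 323)
161 = 128 + 32 + 1 in binary powers of 2.
So 9^161 ≡ 290 · 35 · 9 ≡ 264 (mod 323).
Squaring chain: 264; never reaches −1, so base 9 is a Miller–Rabin witness that 323 is composite.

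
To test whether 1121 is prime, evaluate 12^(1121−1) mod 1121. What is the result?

197

12^1 ≡ 12 (mod 1121)
12^2 ≡ 12^2 = 144 ≡ 144 (mod 1121)
12^4 ≡ 144^2 = 20736 ≡ 558 (mod 1121)
12^8 ≡ 558^2 = 311364 ≡ 847 (mod 1121)
12^16 ≡ 847^2 = 717409 ≡ 1090 (mod 1121)
12^32 ≡ 1090^2 = 1188100 ≡ 961 (mod 1121)
12^64 ≡ 961^2 = 923521 ≡ 938 (mod 1121)
12^128 ≡ 938^2 = 879844 ≡ 980 (mod 1121)
12^256 ≡ 980^2 = 960400 ≡ 824 (mod 1121)
12^512 ≡ 824^2 = 678976 ≡ 771 (mod 1121)
12^1024 ≡ 771^2 = 594441 ≡ 311 (mod 1121)
1120 = 1024 + 64 + 32 in binary powers of 2.
So 12^1120 ≡ 311 · 938 · 961 ≡ 197 (mod 1121).
Since 197 ≠ 1, base 12 is a Fermat witness: 1121 is composite.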